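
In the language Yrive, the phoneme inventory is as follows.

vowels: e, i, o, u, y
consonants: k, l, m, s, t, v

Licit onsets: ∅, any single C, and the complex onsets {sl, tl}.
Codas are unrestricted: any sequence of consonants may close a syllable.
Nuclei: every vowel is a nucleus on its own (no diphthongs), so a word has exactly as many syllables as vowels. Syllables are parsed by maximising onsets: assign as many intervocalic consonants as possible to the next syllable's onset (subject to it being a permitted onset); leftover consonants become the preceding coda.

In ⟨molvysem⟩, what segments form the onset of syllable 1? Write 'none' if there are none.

m

Nuclei (vowels): o, y, e → 3 syllables.
/o…y/ gap (V1→V2): cluster /lv/ — the longest permitted-onset suffix is /v/; onset = /v/, preceding coda = /l/.
/y…e/ gap (V2→V3): just /s/ — single C goes to the following onset.
Syllabification: mol.vy.sem.
Syllable 1 is /mol/: onset /m/, nucleus /o/, coda /l/.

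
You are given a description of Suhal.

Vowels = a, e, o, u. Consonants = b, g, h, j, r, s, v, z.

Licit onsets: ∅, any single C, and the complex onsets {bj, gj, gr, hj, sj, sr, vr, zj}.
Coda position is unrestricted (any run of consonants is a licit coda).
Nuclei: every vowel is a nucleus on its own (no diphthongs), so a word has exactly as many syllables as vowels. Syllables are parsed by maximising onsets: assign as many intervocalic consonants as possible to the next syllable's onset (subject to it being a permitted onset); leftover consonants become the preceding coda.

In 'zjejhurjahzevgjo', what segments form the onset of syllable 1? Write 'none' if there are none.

zj

Vowels present: e, u, a, e, o; each is a nucleus, giving 5 syllables.
Between /e/ (V1) and /u/ (V2): /jh/ splits as /j/ + /h/ (/h/ is the longest suffix that is a licit onset).
Between /u/ (V2) and /a/ (V3): /rj/ splits as /r/ + /j/ (/j/ is the longest suffix that is a licit onset).
Between /a/ (V3) and /e/ (V4): /hz/ splits as /h/ + /z/ (/z/ is the longest suffix that is a licit onset).
Between /e/ (V4) and /o/ (V5): /vgj/ splits as /v/ + /gj/ (/gj/ is the longest suffix that is a licit onset).
Syllabification: zjej.hur.jah.zev.gjo.
Syllable 1 is /zjej/: onset /zj/, nucleus /e/, coda /j/.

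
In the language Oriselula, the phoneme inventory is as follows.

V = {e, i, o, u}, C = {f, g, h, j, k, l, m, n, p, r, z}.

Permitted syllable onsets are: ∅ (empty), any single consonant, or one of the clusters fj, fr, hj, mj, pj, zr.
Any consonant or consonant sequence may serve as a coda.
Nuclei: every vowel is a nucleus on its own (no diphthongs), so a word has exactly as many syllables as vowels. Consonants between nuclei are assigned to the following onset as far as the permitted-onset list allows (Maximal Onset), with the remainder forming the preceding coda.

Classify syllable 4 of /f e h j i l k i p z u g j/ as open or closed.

Nuclei (vowels): e, i, i, u → 4 syllables.
/e…i/ gap (V1→V2): /hj/ is a licit onset in full, so it all attaches to the next syllable.
/i…i/ gap (V2→V3): /lk/ — longest licit onset from the right is /k/, leaving /l/ as coda.
/i…u/ gap (V3→V4): /pz/; trying suffixes from longest down, /z/ is the first permitted one, so coda /p/ | onset /z/.
Result: fe.hjil.kip.zugj.
Syllable 4 is /zugj/ with coda /gj/, so it is closed.

closed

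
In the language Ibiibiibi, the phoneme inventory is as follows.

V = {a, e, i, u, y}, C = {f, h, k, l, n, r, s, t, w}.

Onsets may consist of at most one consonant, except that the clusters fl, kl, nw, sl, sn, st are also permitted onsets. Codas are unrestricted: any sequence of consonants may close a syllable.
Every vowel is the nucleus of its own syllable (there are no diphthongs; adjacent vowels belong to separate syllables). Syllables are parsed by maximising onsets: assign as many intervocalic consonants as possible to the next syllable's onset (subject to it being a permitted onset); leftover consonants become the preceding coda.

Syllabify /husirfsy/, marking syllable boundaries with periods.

hu.sirf.sy

Nuclei (vowels): u, i, y → 3 syllables.
Between /u/ (V1) and /i/ (V2): /s/ is a single consonant, so it becomes the next onset.
Between /i/ (V2) and /y/ (V3): /rfs/; trying suffixes from longest down, /s/ is the first permitted one, so coda /rf/ | onset /s/.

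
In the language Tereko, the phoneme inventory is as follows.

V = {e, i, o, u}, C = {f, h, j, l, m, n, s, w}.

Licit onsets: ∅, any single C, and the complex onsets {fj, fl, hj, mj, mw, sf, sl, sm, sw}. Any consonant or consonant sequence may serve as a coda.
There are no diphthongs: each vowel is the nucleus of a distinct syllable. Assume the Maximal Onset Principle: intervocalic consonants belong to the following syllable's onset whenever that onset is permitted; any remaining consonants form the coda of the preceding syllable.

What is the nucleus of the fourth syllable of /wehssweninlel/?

Nuclei (vowels): e, e, i, e → 4 syllables.
The fourth nucleus (vowel 4 from the left) is /e/.

e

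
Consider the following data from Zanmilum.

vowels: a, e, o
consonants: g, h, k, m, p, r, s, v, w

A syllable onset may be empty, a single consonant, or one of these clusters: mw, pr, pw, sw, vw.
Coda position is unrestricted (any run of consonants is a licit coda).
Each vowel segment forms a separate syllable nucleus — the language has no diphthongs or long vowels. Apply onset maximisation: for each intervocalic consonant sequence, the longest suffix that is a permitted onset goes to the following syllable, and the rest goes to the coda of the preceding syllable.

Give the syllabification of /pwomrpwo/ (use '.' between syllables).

pwomr.pwo

Vowels present: o, o; each is a nucleus, giving 2 syllables.
σ1/σ2 boundary: /mrpw/ splits as /mr/ + /pw/ (/pw/ is the longest suffix that is a licit onset).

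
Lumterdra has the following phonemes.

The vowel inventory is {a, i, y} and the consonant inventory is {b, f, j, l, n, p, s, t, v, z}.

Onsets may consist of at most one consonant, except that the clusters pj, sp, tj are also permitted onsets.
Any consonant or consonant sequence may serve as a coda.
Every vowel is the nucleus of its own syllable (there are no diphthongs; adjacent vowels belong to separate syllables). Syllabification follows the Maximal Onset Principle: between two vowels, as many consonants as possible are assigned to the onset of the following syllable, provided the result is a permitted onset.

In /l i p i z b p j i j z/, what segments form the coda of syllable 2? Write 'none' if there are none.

zb

Nuclei (vowels): i, i, i → 3 syllables.
/i…i/ gap (V1→V2): /p/ is a single consonant, so it becomes the next onset.
/i…i/ gap (V2→V3): /zbpj/; trying suffixes from longest down, /pj/ is the first permitted one, so coda /zb/ | onset /pj/.
Syllabification: li.pizb.pjijz.
Syllable 2 is /pizb/: onset /p/, nucleus /i/, coda /zb/.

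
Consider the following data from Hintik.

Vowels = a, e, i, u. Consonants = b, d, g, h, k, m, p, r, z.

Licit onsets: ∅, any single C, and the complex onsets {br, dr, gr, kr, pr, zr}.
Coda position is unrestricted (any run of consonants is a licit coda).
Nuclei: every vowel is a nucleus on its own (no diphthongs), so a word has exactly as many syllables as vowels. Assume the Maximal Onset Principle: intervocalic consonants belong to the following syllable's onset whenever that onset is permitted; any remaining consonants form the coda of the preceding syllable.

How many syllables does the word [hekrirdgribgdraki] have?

The vowels are e, i, i, a, i — 5 nuclei, so 5 syllables.

5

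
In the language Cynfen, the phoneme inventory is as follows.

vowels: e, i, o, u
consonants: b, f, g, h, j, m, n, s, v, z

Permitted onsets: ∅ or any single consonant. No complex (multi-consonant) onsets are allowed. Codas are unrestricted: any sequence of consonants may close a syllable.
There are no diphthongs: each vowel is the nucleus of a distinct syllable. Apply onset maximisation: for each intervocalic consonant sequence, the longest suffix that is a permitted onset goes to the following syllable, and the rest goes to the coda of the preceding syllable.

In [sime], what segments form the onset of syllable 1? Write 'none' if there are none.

The vowels are i, e — 2 nuclei, so 2 syllables.
V1 /i/ – V2 /e/: /m/ is a single consonant, so it becomes the next onset.
Putting it together: si.me.
Syllable 1 is /si/: onset /s/, nucleus /i/, coda ∅.

s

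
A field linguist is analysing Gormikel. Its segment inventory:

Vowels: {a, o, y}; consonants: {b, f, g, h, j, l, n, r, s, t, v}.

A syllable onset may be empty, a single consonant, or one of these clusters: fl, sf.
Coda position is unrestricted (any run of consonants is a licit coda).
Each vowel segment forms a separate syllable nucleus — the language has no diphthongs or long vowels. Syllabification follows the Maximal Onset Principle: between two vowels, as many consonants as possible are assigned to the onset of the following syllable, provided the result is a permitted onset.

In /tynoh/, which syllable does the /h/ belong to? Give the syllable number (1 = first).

2

Vowels present: y, o; each is a nucleus, giving 2 syllables.
Between /y/ (V1) and /o/ (V2): /n/ is a single consonant, so it becomes the next onset.
So the parse is ty.noh.
The /h/ is in the coda of syllable 2 (/noh/).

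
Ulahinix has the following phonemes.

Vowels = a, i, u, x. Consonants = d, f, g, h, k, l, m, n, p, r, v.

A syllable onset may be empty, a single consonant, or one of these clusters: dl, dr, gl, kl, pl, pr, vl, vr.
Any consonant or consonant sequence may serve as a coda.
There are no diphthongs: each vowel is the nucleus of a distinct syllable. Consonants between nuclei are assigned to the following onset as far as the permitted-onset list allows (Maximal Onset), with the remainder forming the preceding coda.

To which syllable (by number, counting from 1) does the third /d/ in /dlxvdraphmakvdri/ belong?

4

The vowels are x, a, a, i — 4 nuclei, so 4 syllables.
/x…a/ gap (V1→V2): cluster /vdr/ — the longest permitted-onset suffix is /dr/; onset = /dr/, preceding coda = /v/.
/a…a/ gap (V2→V3): cluster /phm/ — the longest permitted-onset suffix is /m/; onset = /m/, preceding coda = /ph/.
/a…i/ gap (V3→V4): /kvdr/ — longest licit onset from the right is /dr/, leaving /kv/ as coda.
Result: dlxv.draph.makv.dri.
The third /d/ is in the onset of syllable 4 (/dri/).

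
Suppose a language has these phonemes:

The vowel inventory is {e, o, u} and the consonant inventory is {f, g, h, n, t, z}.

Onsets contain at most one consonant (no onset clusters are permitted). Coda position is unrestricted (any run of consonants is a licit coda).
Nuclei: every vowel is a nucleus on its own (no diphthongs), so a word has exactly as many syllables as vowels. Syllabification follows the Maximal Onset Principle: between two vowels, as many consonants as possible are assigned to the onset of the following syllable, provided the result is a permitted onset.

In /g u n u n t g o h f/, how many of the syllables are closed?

2

Nuclei (vowels): u, u, o → 3 syllables.
σ1/σ2 boundary: /n/ is a single consonant, so it becomes the next onset.
σ2/σ3 boundary: /ntg/ — longest licit onset from the right is /g/, leaving /nt/ as coda.
Syllabification: gu.nunt.gohf.
Classifying each syllable: /gu/ (open), /nunt/ (closed), /gohf/ (closed).
Closed syllables: 2.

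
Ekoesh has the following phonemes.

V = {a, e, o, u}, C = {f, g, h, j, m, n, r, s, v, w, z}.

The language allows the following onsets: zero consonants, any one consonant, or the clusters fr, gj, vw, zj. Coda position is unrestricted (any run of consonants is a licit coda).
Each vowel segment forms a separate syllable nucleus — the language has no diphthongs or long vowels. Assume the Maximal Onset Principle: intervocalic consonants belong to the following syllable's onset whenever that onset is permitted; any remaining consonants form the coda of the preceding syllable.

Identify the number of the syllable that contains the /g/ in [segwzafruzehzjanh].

Nuclei (vowels): e, a, u, e, a → 5 syllables.
Between /e/ (V1) and /a/ (V2): /gwz/; trying suffixes from longest down, /z/ is the first permitted one, so coda /gw/ | onset /z/.
Between /a/ (V2) and /u/ (V3): /fr/ — entire cluster is a permitted onset → onset /fr/, coda ∅.
Between /u/ (V3) and /e/ (V4): /z/ is a single consonant, so it becomes the next onset.
Between /e/ (V4) and /a/ (V5): /hzj/; trying suffixes from longest down, /zj/ is the first permitted one, so coda /h/ | onset /zj/.
Putting it together: segw.za.fru.zeh.zjanh.
The /g/ is in the coda of syllable 1 (/segw/).

1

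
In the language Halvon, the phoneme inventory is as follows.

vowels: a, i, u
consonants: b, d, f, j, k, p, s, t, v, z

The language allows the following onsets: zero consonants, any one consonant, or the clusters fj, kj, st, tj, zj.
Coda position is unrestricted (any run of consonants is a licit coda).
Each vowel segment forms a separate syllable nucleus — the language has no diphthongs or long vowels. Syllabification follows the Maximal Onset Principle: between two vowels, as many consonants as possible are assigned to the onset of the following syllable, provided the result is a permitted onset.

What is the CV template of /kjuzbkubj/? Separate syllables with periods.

Vowels present: u, u; each is a nucleus, giving 2 syllables.
σ1/σ2 boundary: cluster /zbk/ — the longest permitted-onset suffix is /k/; onset = /k/, preceding coda = /zb/.
Result: kjuzb.kubj.
Mapping each syllable to C/V: /kjuzb/ → CCVCC, /kubj/ → CVCC.

CCVCC.CVCC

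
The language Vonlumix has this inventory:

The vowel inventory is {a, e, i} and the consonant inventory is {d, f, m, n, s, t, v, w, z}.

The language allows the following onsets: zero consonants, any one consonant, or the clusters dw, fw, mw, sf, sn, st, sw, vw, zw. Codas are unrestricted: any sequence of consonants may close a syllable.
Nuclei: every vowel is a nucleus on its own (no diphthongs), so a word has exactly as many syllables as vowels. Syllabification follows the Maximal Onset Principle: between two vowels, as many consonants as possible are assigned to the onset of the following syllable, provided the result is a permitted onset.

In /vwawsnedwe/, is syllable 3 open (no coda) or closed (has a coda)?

open

The vowels are a, e, e — 3 nuclei, so 3 syllables.
σ1/σ2 boundary: /wsn/; trying suffixes from longest down, /sn/ is the first permitted one, so coda /w/ | onset /sn/.
σ2/σ3 boundary: /dw/ — entire cluster is a permitted onset → onset /dw/, coda ∅.
Syllabification: vwaw.sne.dwe.
Syllable 3 is /dwe/; it ends in its nucleus with no coda, so it is open.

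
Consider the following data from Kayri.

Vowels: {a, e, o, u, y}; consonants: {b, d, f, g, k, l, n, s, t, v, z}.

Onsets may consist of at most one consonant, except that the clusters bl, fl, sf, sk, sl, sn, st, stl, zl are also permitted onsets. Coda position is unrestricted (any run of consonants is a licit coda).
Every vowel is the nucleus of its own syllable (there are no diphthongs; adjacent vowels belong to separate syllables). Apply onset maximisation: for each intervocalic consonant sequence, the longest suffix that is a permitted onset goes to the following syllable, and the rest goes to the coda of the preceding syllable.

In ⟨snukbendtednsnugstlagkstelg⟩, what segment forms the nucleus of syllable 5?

Vowels present: u, e, e, u, a, e; each is a nucleus, giving 6 syllables.
The fifth nucleus (vowel 5 from the left) is /a/.

a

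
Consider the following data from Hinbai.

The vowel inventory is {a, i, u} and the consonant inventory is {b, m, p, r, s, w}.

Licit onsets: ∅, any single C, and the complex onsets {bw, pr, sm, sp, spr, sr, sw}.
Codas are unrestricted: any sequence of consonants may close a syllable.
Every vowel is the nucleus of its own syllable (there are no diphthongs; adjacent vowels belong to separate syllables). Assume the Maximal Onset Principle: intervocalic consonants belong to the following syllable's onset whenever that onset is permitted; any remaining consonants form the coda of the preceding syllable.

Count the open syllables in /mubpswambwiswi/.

Nuclei (vowels): u, a, i, i → 4 syllables.
/u…a/ gap (V1→V2): /bpsw/ splits as /bp/ + /sw/ (/sw/ is the longest suffix that is a licit onset).
/a…i/ gap (V2→V3): /mbw/; trying suffixes from longest down, /bw/ is the first permitted one, so coda /m/ | onset /bw/.
/i…i/ gap (V3→V4): cluster /sw/ — /sw/ is itself a permitted onset, so the whole cluster goes right; preceding coda = ∅.
Syllabification: mubp.swam.bwi.swi.
Classifying each syllable: /mubp/ (closed), /swam/ (closed), /bwi/ (open), /swi/ (open).
Open syllables: 2.

2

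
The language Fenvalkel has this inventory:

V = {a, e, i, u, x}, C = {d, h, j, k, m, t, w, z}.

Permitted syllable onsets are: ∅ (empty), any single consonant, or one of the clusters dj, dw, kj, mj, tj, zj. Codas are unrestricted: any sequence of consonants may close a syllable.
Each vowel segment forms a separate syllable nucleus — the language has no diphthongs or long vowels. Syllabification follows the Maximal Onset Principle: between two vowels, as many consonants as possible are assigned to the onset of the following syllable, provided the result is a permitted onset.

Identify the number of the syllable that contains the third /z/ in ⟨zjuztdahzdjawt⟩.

The vowels are u, a, a — 3 nuclei, so 3 syllables.
σ1/σ2 boundary: /ztd/ splits as /zt/ + /d/ (/d/ is the longest suffix that is a licit onset).
σ2/σ3 boundary: /hzdj/ splits as /hz/ + /dj/ (/dj/ is the longest suffix that is a licit onset).
Result: zjuzt.dahz.djawt.
The third /z/ is in the coda of syllable 2 (/dahz/).

2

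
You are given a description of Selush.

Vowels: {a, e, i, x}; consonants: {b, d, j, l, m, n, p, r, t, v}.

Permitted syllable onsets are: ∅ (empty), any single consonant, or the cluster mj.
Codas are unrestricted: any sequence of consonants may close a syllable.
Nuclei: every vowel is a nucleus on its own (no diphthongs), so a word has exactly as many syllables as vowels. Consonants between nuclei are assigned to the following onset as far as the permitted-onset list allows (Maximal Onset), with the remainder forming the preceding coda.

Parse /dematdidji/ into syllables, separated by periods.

de.mat.did.ji

Vowels present: e, a, i, i; each is a nucleus, giving 4 syllables.
/e…a/ gap (V1→V2): /m/ is a single consonant, so it becomes the next onset.
/a…i/ gap (V2→V3): /td/ splits as /t/ + /d/ (/d/ is the longest suffix that is a licit onset).
/i…i/ gap (V3→V4): cluster /dj/ — the longest permitted-onset suffix is /j/; onset = /j/, preceding coda = /d/.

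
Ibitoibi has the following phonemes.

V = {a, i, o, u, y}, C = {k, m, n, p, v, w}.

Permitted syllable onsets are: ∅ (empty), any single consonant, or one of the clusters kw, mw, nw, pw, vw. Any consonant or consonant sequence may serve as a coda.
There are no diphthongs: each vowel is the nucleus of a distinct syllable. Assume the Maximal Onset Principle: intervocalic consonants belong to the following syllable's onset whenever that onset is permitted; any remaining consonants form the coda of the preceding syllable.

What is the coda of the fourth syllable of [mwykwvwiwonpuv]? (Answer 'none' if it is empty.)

v

The vowels are y, i, o, u — 4 nuclei, so 4 syllables.
V1 /y/ – V2 /i/: cluster /kwvw/ — the longest permitted-onset suffix is /vw/; onset = /vw/, preceding coda = /kw/.
V2 /i/ – V3 /o/: /w/ is a single consonant, so it becomes the next onset.
V3 /o/ – V4 /u/: /np/; trying suffixes from longest down, /p/ is the first permitted one, so coda /n/ | onset /p/.
Syllabification: mwykw.vwi.won.puv.
Syllable 4 is /puv/: onset /p/, nucleus /u/, coda /v/.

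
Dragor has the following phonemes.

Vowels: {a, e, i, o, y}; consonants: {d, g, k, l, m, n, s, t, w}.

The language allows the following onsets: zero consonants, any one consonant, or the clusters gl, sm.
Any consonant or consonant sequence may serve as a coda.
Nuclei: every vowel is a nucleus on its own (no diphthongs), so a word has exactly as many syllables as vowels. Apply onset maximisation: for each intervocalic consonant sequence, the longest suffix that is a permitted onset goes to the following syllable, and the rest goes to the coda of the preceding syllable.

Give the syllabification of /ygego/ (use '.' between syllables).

The vowels are y, e, o — 3 nuclei, so 3 syllables.
σ1/σ2 boundary: /g/ → onset of the next syllable (single consonants are always licit onsets).
σ2/σ3 boundary: /g/ → onset of the next syllable (single consonants are always licit onsets).

y.ge.go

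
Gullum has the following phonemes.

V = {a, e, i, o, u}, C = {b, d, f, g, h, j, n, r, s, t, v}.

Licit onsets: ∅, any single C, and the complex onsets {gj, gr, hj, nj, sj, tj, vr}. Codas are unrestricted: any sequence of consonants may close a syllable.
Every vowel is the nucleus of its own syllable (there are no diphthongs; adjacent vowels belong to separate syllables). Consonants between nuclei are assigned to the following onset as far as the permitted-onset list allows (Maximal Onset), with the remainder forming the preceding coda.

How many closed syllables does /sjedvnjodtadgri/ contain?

The vowels are e, o, a, i — 4 nuclei, so 4 syllables.
V1 /e/ – V2 /o/: cluster /dvnj/ — the longest permitted-onset suffix is /nj/; onset = /nj/, preceding coda = /dv/.
V2 /o/ – V3 /a/: /dt/ splits as /d/ + /t/ (/t/ is the longest suffix that is a licit onset).
V3 /a/ – V4 /i/: /dgr/; trying suffixes from longest down, /gr/ is the first permitted one, so coda /d/ | onset /gr/.
Syllabification: sjedv.njod.tad.gri.
Classifying each syllable: /sjedv/ (closed), /njod/ (closed), /tad/ (closed), /gri/ (open).
Closed syllables: 3.

3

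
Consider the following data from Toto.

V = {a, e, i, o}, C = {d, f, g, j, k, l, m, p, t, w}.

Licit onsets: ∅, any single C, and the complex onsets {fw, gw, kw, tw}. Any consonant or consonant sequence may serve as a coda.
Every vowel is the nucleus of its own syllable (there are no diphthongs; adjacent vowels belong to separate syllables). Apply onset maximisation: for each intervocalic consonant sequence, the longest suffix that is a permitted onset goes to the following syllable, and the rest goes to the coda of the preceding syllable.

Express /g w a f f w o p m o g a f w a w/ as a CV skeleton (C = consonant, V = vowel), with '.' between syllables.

Vowels present: a, o, o, a, a; each is a nucleus, giving 5 syllables.
/a…o/ gap (V1→V2): /ffw/ splits as /f/ + /fw/ (/fw/ is the longest suffix that is a licit onset).
/o…o/ gap (V2→V3): /pm/; trying suffixes from longest down, /m/ is the first permitted one, so coda /p/ | onset /m/.
/o…a/ gap (V3→V4): /g/ → onset of the next syllable (single consonants are always licit onsets).
/a…a/ gap (V4→V5): /fw/ is a licit onset in full, so it all attaches to the next syllable.
Putting it together: gwaf.fwop.mo.ga.fwaw.
Mapping each syllable to C/V: /gwaf/ → CCVC, /fwop/ → CCVC, /mo/ → CV, /ga/ → CV, /fwaw/ → CCVC.

CCVC.CCVC.CV.CV.CCVC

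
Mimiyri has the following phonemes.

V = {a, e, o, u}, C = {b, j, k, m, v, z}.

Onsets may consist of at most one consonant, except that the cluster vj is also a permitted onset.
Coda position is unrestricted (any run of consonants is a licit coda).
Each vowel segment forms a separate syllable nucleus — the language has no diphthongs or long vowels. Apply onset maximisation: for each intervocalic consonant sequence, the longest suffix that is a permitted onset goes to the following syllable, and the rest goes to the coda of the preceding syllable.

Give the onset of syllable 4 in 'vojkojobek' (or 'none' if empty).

The vowels are o, o, o, e — 4 nuclei, so 4 syllables.
V1 /o/ – V2 /o/: /jk/ splits as /j/ + /k/ (/k/ is the longest suffix that is a licit onset).
V2 /o/ – V3 /o/: just /j/ — single C goes to the following onset.
V3 /o/ – V4 /e/: just /b/ — single C goes to the following onset.
Syllabification: voj.ko.jo.bek.
Syllable 4 is /bek/: onset /b/, nucleus /e/, coda /k/.

b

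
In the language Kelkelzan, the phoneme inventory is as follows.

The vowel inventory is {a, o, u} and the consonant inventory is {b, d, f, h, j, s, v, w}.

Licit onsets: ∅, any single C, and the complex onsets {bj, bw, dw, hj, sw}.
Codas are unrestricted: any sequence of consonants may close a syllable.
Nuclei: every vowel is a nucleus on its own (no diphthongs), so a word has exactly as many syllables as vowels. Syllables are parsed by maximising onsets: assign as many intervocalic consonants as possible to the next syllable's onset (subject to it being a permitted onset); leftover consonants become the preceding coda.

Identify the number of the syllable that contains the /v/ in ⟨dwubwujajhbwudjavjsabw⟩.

5

The vowels are u, u, a, u, a, a — 6 nuclei, so 6 syllables.
/u…u/ gap (V1→V2): /bw/ is a licit onset in full, so it all attaches to the next syllable.
/u…a/ gap (V2→V3): just /j/ — single C goes to the following onset.
/a…u/ gap (V3→V4): /jhbw/ — longest licit onset from the right is /bw/, leaving /jh/ as coda.
/u…a/ gap (V4→V5): /dj/ splits as /d/ + /j/ (/j/ is the longest suffix that is a licit onset).
/a…a/ gap (V5→V6): cluster /vjs/ — the longest permitted-onset suffix is /s/; onset = /s/, preceding coda = /vj/.
Syllabification: dwu.bwu.jajh.bwud.javj.sabw.
The /v/ is in the coda of syllable 5 (/javj/).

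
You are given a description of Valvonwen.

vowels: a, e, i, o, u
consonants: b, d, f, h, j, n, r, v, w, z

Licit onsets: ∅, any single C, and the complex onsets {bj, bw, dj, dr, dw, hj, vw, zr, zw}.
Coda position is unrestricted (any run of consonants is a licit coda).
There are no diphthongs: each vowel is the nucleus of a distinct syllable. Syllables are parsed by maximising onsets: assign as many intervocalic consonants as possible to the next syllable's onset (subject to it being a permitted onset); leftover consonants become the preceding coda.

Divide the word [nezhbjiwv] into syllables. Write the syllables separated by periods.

nezh.bjiwv

Nuclei (vowels): e, i → 2 syllables.
/e…i/ gap (V1→V2): cluster /zhbj/ — the longest permitted-onset suffix is /bj/; onset = /bj/, preceding coda = /zh/.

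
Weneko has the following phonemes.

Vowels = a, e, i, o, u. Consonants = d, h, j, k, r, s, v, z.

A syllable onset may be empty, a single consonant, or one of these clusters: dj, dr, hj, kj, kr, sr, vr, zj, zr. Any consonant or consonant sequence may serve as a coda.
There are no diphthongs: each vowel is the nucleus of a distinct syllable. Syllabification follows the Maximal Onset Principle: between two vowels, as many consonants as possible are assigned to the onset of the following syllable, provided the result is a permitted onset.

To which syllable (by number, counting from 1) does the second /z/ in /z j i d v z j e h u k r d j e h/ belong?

2

Nuclei (vowels): i, e, u, e → 4 syllables.
σ1/σ2 boundary: /dvzj/ — longest licit onset from the right is /zj/, leaving /dv/ as coda.
σ2/σ3 boundary: /h/ is a single consonant, so it becomes the next onset.
σ3/σ4 boundary: /krdj/ splits as /kr/ + /dj/ (/dj/ is the longest suffix that is a licit onset).
So the parse is zjidv.zje.hukr.djeh.
The second /z/ is in the onset of syllable 2 (/zje/).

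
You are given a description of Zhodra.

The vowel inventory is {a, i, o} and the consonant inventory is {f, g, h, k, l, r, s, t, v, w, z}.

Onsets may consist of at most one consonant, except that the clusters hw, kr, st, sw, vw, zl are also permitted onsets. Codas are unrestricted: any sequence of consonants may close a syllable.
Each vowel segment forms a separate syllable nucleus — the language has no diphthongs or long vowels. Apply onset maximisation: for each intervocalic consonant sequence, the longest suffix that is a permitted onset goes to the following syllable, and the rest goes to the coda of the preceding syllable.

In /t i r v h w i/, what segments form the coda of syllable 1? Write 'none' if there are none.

Vowels present: i, i; each is a nucleus, giving 2 syllables.
σ1/σ2 boundary: /rvhw/ — longest licit onset from the right is /hw/, leaving /rv/ as coda.
So the parse is tirv.hwi.
Syllable 1 is /tirv/: onset /t/, nucleus /i/, coda /rv/.

rv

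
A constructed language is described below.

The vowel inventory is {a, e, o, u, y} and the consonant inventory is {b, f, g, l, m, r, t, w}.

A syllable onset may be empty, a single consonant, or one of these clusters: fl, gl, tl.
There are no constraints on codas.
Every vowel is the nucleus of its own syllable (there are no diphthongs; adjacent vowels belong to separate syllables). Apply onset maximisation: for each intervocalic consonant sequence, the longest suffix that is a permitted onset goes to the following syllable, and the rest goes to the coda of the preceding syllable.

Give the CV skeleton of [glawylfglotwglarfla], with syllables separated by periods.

Nuclei (vowels): a, y, o, a, a → 5 syllables.
V1 /a/ – V2 /y/: just /w/ — single C goes to the following onset.
V2 /y/ – V3 /o/: /lfgl/ — longest licit onset from the right is /gl/, leaving /lf/ as coda.
V3 /o/ – V4 /a/: /twgl/ splits as /tw/ + /gl/ (/gl/ is the longest suffix that is a licit onset).
V4 /a/ – V5 /a/: /rfl/; trying suffixes from longest down, /fl/ is the first permitted one, so coda /r/ | onset /fl/.
So the parse is gla.wylf.glotw.glar.fla.
Mapping each syllable to C/V: /gla/ → CCV, /wylf/ → CVCC, /glotw/ → CCVCC, /glar/ → CCVC, /fla/ → CCV.

CCV.CVCC.CCVCC.CCVC.CCV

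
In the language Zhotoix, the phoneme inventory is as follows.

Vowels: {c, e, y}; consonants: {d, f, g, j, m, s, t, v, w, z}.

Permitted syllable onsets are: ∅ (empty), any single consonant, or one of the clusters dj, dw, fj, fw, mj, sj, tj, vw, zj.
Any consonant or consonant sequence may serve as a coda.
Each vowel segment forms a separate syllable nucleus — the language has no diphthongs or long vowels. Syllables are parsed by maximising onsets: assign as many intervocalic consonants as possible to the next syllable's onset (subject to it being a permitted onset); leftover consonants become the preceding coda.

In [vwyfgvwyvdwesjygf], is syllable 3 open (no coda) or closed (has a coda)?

open

The vowels are y, y, e, y — 4 nuclei, so 4 syllables.
V1 /y/ – V2 /y/: cluster /fgvw/ — the longest permitted-onset suffix is /vw/; onset = /vw/, preceding coda = /fg/.
V2 /y/ – V3 /e/: /vdw/ — longest licit onset from the right is /dw/, leaving /v/ as coda.
V3 /e/ – V4 /y/: cluster /sj/ — /sj/ is itself a permitted onset, so the whole cluster goes right; preceding coda = ∅.
Result: vwyfg.vwyv.dwe.sjygf.
Syllable 3 is /dwe/; it ends in its nucleus with no coda, so it is open.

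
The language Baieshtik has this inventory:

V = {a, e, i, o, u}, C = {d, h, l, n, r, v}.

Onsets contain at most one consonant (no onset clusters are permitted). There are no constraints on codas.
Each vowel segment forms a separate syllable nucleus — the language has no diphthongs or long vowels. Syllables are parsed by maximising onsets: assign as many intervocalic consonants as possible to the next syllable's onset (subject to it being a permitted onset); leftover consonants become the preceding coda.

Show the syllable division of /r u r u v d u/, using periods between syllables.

Vowels present: u, u, u; each is a nucleus, giving 3 syllables.
σ1/σ2 boundary: /r/ is a single consonant, so it becomes the next onset.
σ2/σ3 boundary: /vd/; trying suffixes from longest down, /d/ is the first permitted one, so coda /v/ | onset /d/.

ru.ruv.du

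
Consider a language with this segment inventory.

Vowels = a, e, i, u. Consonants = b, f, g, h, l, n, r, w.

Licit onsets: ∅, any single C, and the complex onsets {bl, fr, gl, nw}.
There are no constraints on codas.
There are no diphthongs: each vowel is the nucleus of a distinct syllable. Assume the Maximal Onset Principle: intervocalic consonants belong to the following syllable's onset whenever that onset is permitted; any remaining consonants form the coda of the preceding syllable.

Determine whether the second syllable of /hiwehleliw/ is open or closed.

closed

Nuclei (vowels): i, e, e, i → 4 syllables.
/i…e/ gap (V1→V2): /w/ → onset of the next syllable (single consonants are always licit onsets).
/e…e/ gap (V2→V3): cluster /hl/ — the longest permitted-onset suffix is /l/; onset = /l/, preceding coda = /h/.
/e…i/ gap (V3→V4): just /l/ — single C goes to the following onset.
Result: hi.weh.le.liw.
Syllable 2 is /weh/ with coda /h/, so it is closed.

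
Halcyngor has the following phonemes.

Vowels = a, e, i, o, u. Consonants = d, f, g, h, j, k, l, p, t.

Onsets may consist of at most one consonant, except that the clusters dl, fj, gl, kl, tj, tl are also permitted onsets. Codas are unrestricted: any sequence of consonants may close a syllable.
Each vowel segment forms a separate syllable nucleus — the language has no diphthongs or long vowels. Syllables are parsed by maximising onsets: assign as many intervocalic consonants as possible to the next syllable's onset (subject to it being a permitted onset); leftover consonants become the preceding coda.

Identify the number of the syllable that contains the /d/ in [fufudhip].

2

Vowels present: u, u, i; each is a nucleus, giving 3 syllables.
/u…u/ gap (V1→V2): /f/ → onset of the next syllable (single consonants are always licit onsets).
/u…i/ gap (V2→V3): /dh/ — longest licit onset from the right is /h/, leaving /d/ as coda.
Result: fu.fud.hip.
The /d/ is in the coda of syllable 2 (/fud/).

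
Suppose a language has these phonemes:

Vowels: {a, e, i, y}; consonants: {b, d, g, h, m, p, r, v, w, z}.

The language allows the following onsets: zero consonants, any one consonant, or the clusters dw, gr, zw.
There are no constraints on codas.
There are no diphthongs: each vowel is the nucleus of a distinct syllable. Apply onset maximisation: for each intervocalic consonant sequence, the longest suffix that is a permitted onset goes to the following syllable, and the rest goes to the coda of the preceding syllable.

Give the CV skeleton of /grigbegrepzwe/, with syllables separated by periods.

Vowels present: i, e, e, e; each is a nucleus, giving 4 syllables.
V1 /i/ – V2 /e/: /gb/ splits as /g/ + /b/ (/b/ is the longest suffix that is a licit onset).
V2 /e/ – V3 /e/: /gr/ — entire cluster is a permitted onset → onset /gr/, coda ∅.
V3 /e/ – V4 /e/: cluster /pzw/ — the longest permitted-onset suffix is /zw/; onset = /zw/, preceding coda = /p/.
Putting it together: grig.be.grep.zwe.
Mapping each syllable to C/V: /grig/ → CCVC, /be/ → CV, /grep/ → CCVC, /zwe/ → CCV.

CCVC.CV.CCVC.CCV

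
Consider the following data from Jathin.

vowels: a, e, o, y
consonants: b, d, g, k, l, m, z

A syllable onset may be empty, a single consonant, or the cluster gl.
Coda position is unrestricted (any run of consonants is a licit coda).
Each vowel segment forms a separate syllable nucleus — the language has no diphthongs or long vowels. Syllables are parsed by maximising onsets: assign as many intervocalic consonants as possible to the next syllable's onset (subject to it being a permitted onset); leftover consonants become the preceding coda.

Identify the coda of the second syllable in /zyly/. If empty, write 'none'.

none

Vowels present: y, y; each is a nucleus, giving 2 syllables.
/y…y/ gap (V1→V2): /l/ is a single consonant, so it becomes the next onset.
So the parse is zy.ly.
Syllable 2 is /ly/: onset /l/, nucleus /y/, coda ∅.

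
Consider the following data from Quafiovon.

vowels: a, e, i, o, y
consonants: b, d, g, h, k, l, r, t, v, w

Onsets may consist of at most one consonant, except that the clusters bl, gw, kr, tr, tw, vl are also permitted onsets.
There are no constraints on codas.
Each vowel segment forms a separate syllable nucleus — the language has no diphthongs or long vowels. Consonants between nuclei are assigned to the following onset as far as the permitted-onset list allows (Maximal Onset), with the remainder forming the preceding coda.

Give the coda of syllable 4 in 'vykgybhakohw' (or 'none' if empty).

Vowels present: y, y, a, o; each is a nucleus, giving 4 syllables.
V1 /y/ – V2 /y/: /kg/ — longest licit onset from the right is /g/, leaving /k/ as coda.
V2 /y/ – V3 /a/: /bh/ splits as /b/ + /h/ (/h/ is the longest suffix that is a licit onset).
V3 /a/ – V4 /o/: /k/ → onset of the next syllable (single consonants are always licit onsets).
Putting it together: vyk.gyb.ha.kohw.
Syllable 4 is /kohw/: onset /k/, nucleus /o/, coda /hw/.

hw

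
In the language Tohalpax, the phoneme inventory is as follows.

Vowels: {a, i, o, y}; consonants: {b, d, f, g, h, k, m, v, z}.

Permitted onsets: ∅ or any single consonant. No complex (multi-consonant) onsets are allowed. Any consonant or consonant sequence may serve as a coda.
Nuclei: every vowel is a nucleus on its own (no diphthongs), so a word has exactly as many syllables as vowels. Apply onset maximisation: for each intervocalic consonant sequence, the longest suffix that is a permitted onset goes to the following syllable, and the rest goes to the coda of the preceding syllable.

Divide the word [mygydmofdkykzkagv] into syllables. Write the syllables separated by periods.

my.gyd.mofd.kykz.kagv

Nuclei (vowels): y, y, o, y, a → 5 syllables.
σ1/σ2 boundary: just /g/ — single C goes to the following onset.
σ2/σ3 boundary: /dm/; trying suffixes from longest down, /m/ is the first permitted one, so coda /d/ | onset /m/.
σ3/σ4 boundary: cluster /fdk/ — the longest permitted-onset suffix is /k/; onset = /k/, preceding coda = /fd/.
σ4/σ5 boundary: /kzk/ — longest licit onset from the right is /k/, leaving /kz/ as coda.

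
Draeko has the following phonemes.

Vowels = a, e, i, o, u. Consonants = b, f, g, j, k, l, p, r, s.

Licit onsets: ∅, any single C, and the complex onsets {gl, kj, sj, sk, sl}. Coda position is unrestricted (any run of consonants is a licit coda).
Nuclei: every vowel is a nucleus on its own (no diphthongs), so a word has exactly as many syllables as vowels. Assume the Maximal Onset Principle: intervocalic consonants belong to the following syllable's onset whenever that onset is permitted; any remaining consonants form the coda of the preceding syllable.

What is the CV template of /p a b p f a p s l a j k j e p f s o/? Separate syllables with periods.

CVCC.CVC.CCVC.CCVCC.CV

Nuclei (vowels): a, a, a, e, o → 5 syllables.
σ1/σ2 boundary: /bpf/; trying suffixes from longest down, /f/ is the first permitted one, so coda /bp/ | onset /f/.
σ2/σ3 boundary: /psl/ splits as /p/ + /sl/ (/sl/ is the longest suffix that is a licit onset).
σ3/σ4 boundary: /jkj/ — longest licit onset from the right is /kj/, leaving /j/ as coda.
σ4/σ5 boundary: /pfs/; trying suffixes from longest down, /s/ is the first permitted one, so coda /pf/ | onset /s/.
Result: pabp.fap.slaj.kjepf.so.
Mapping each syllable to C/V: /pabp/ → CVCC, /fap/ → CVC, /slaj/ → CCVC, /kjepf/ → CCVCC, /so/ → CV.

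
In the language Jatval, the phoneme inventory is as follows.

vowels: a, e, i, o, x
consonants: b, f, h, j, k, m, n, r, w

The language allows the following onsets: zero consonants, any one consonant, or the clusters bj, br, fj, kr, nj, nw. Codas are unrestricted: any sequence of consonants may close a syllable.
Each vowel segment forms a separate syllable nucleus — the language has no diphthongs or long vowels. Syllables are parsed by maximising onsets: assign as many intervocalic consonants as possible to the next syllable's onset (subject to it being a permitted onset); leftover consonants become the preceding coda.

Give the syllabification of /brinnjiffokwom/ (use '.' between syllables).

brin.njif.fok.wom

The vowels are i, i, o, o — 4 nuclei, so 4 syllables.
Between /i/ (V1) and /i/ (V2): cluster /nnj/ — the longest permitted-onset suffix is /nj/; onset = /nj/, preceding coda = /n/.
Between /i/ (V2) and /o/ (V3): cluster /ff/ — the longest permitted-onset suffix is /f/; onset = /f/, preceding coda = /f/.
Between /o/ (V3) and /o/ (V4): cluster /kw/ — the longest permitted-onset suffix is /w/; onset = /w/, preceding coda = /k/.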